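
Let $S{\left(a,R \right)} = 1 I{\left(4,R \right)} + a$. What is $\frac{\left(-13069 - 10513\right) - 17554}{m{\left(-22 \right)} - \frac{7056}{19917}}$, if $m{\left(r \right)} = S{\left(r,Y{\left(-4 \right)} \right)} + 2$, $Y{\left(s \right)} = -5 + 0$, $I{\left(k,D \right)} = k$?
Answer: $\frac{1896541}{754} \approx 2515.3$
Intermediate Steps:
$Y{\left(s \right)} = -5$
$S{\left(a,R \right)} = 4 + a$ ($S{\left(a,R \right)} = 1 \cdot 4 + a = 4 + a$)
$m{\left(r \right)} = 6 + r$ ($m{\left(r \right)} = \left(4 + r\right) + 2 = 6 + r$)
$\frac{\left(-13069 - 10513\right) - 17554}{m{\left(-22 \right)} - \frac{7056}{19917}} = \frac{\left(-13069 - 10513\right) - 17554}{\left(6 - 22\right) - \frac{7056}{19917}} = \frac{\left(-13069 - 10513\right) - 17554}{-16 - \frac{784}{2213}} = \frac{-23582 - 17554}{-16 - \frac{784}{2213}} = - \frac{41136}{- \frac{36192}{2213}} = \left(-41136\right) \left(- \frac{2213}{36192}\right) = \frac{1896541}{754}$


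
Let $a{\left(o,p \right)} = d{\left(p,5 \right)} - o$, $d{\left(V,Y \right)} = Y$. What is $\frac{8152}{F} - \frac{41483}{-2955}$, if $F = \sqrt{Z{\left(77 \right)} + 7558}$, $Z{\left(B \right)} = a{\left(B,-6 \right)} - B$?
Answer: $\frac{41483}{2955} + \frac{8152 \sqrt{7409}}{7409} \approx 108.75$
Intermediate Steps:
$a{\left(o,p \right)} = 5 - o$
$Z{\left(B \right)} = 5 - 2 B$ ($Z{\left(B \right)} = \left(5 - B\right) - B = 5 - 2 B$)
$F = \sqrt{7409}$ ($F = \sqrt{\left(5 - 154\right) + 7558} = \sqrt{-149 + 7558} = \sqrt{7409} \approx 86.076$)
$\frac{8152}{F} - \frac{41483}{-2955} = \frac{8152}{\sqrt{7409}} - \frac{41483}{-2955} = 8152 \frac{\sqrt{7409}}{7409} - - \frac{41483}{2955} = \frac{8152 \sqrt{7409}}{7409} + \frac{41483}{2955} = \frac{41483}{2955} + \frac{8152 \sqrt{7409}}{7409}$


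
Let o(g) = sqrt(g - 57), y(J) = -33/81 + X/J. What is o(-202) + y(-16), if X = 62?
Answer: -925/216 + I*sqrt(259) ≈ -4.2824 + 16.093*I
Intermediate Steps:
y(J) = -11/27 + 62/J (y(J) = -33/81 + 62/J = -33*1/81 + 62/J = -11/27 + 62/J)
o(g) = sqrt(-57 + g)
o(-202) + y(-16) = sqrt(-57 - 202) + (-11/27 + 62/(-16)) = sqrt(-259) + (-11/27 + 62*(-1/16)) = I*sqrt(259) + (-11/27 - 31/8) = I*sqrt(259) - 925/216 = -925/216 + I*sqrt(259)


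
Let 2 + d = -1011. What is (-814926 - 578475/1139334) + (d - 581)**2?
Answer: 655462455155/379778 ≈ 1.7259e+6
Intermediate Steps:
d = -1013 (d = -2 - 1011 = -1013)
(-814926 - 578475/1139334) + (d - 581)**2 = (-814926 - 578475/1139334) + (-1013 - 581)**2 = (-814926 - 578475/1139334) + (-1594)**2 = (-814926 - 1*192825/379778) + 2540836 = (-814926 - 192825/379778) + 2540836 = -309491159253/379778 + 2540836 = 655462455155/379778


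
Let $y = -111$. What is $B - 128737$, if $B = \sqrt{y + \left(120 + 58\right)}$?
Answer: $-128737 + \sqrt{67} \approx -1.2873 \cdot 10^{5}$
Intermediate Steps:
$B = \sqrt{67}$ ($B = \sqrt{-111 + \left(120 + 58\right)} = \sqrt{-111 + 178} = \sqrt{67} \approx 8.1853$)
$B - 128737 = \sqrt{67} - 128737 = -128737 + \sqrt{67}$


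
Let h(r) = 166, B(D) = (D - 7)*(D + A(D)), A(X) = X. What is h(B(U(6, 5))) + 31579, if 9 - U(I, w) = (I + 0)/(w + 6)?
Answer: 31745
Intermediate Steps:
U(I, w) = 9 - I/(6 + w) (U(I, w) = 9 - (I + 0)/(w + 6) = 9 - I/(6 + w))
B(D) = 2*D*(-7 + D) (B(D) = (D - 7)*(D + D) = (-7 + D)*(2*D) = 2*D*(-7 + D))
h(B(U(6, 5))) + 31579 = 166 + 31579 = 31745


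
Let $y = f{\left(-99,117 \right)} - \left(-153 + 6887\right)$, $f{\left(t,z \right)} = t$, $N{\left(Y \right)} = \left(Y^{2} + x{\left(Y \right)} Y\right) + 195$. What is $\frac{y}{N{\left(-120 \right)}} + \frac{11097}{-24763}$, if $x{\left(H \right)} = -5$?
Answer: $- \frac{337824494}{376273785} \approx -0.89782$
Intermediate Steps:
$N{\left(Y \right)} = 195 + Y^{2} - 5 Y$ ($N{\left(Y \right)} = \left(Y^{2} - 5 Y\right) + 195 = 195 + Y^{2} - 5 Y$)
$y = -6833$ ($y = -99 - \left(-153 + 6887\right) = -99 - 6734 = -6833$)
$\frac{y}{N{\left(-120 \right)}} + \frac{11097}{-24763} = - \frac{6833}{195 + \left(-120\right)^{2} - -600} + \frac{11097}{-24763} = - \frac{6833}{195 + 14400 + 600} + 11097 \left(- \frac{1}{24763}\right) = - \frac{6833}{15195} - \frac{11097}{24763} = - \frac{337824494}{376273785}$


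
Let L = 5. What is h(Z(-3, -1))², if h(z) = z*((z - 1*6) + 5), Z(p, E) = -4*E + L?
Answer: 5184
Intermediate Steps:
Z(p, E) = 5 - 4*E (Z(p, E) = -4*E + 5 = 5 - 4*E)
h(z) = z*(-1 + z) (h(z) = z*((z - 6) + 5) = z*((-6 + z) + 5) = z*(-1 + z))
h(Z(-3, -1))² = ((5 - 4*(-1))*(-1 + (5 - 4*(-1))))² = ((5 + 4)*(-1 + (5 + 4)))² = (9*(-1 + 9))² = (9*8)² = 72² = 5184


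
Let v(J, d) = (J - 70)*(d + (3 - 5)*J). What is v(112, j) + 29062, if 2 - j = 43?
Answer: 17932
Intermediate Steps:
j = -41 (j = 2 - 1*43 = 2 - 43 = -41)
v(J, d) = (-70 + J)*(d - 2*J)
v(112, j) + 29062 = (-70*(-41) - 2*112² + 140*112 + 112*(-41)) + 29062 = (2870 - 2*12544 + 15680 - 4592) + 29062 = (2870 - 25088 + 15680 - 4592) + 29062 = -11130 + 29062 = 17932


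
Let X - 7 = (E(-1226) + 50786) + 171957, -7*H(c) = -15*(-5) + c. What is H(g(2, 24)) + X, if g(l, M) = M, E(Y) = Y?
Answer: 1550569/7 ≈ 2.2151e+5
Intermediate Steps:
H(c) = -75/7 - c/7 (H(c) = -(-15*(-5) + c)/7 = -(75 + c)/7 = -75/7 - c/7)
X = 221524 (X = 7 + ((-1226 + 50786) + 171957) = 7 + (49560 + 171957) = 7 + 221517 = 221524)
H(g(2, 24)) + X = (-75/7 - ⅐*24) + 221524 = (-75/7 - 24/7) + 221524 = -99/7 + 221524 = 1550569/7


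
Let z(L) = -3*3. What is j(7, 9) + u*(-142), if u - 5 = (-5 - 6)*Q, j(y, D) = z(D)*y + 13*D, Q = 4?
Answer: 5592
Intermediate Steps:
z(L) = -9
j(y, D) = -9*y + 13*D
u = -39 (u = 5 + (-5 - 6)*4 = 5 - 11*4 = 5 - 44 = -39)
j(7, 9) + u*(-142) = (-9*7 + 13*9) - 39*(-142) = (-63 + 117) + 5538 = 54 + 5538 = 5592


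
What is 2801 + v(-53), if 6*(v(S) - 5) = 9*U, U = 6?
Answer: 2815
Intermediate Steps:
v(S) = 14 (v(S) = 5 + (9*6)/6 = 5 + (1/6)*54 = 5 + 9 = 14)
2801 + v(-53) = 2801 + 14 = 2815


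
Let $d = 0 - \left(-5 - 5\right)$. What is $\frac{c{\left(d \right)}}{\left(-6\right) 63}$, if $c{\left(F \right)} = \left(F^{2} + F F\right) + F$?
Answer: $- \frac{5}{9} \approx -0.55556$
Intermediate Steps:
$d = 10$ ($d = 0 - \left(-5 - 5\right) = 0 - -10 = 0 + 10 = 10$)
$c{\left(F \right)} = F + 2 F^{2}$ ($c{\left(F \right)} = \left(F^{2} + F^{2}\right) + F = 2 F^{2} + F = F + 2 F^{2}$)
$\frac{c{\left(d \right)}}{\left(-6\right) 63} = \frac{10 \left(1 + 2 \cdot 10\right)}{\left(-6\right) 63} = \frac{10 \left(1 + 20\right)}{-378} = 10 \cdot 21 \left(- \frac{1}{378}\right) = 210 \left(- \frac{1}{378}\right) = - \frac{5}{9}$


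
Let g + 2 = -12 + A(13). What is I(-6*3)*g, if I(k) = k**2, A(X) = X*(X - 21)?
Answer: -38232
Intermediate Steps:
A(X) = X*(-21 + X)
g = -118 (g = -2 + (-12 + 13*(-21 + 13)) = -2 + (-12 + 13*(-8)) = -2 + (-12 - 104) = -2 - 116 = -118)
I(-6*3)*g = (-6*3)**2*(-118) = (-18)**2*(-118) = 324*(-118) = -38232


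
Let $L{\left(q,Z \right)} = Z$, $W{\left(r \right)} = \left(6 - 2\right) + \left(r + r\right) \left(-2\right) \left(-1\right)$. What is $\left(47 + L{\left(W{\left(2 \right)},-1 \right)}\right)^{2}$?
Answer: $2116$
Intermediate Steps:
$W{\left(r \right)} = 4 + 4 r$ ($W{\left(r \right)} = 4 + 2 r \left(-2\right) \left(-1\right) = 4 + - 4 r \left(-1\right) = 4 + 4 r$)
$\left(47 + L{\left(W{\left(2 \right)},-1 \right)}\right)^{2} = \left(47 - 1\right)^{2} = 46^{2} = 2116$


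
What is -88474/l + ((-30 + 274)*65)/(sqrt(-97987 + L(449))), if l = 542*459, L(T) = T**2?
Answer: -44237/124389 + 7930*sqrt(103614)/51807 ≈ 48.916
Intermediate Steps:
l = 248778
-88474/l + ((-30 + 274)*65)/(sqrt(-97987 + L(449))) = -88474/248778 + ((-30 + 274)*65)/(sqrt(-97987 + 449**2)) = -88474*1/248778 + (244*65)/(sqrt(-97987 + 201601)) = -44237/124389 + 15860/(sqrt(103614)) = -44237/124389 + 15860*(sqrt(103614)/103614) = -44237/124389 + 7930*sqrt(103614)/51807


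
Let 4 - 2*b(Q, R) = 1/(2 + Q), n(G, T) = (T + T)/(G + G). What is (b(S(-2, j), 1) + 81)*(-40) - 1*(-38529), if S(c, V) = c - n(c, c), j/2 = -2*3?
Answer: 35189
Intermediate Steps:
n(G, T) = T/G (n(G, T) = (2*T)/((2*G)) = (2*T)*(1/(2*G)) = T/G)
j = -12 (j = 2*(-2*3) = 2*(-6) = -12)
S(c, V) = -1 + c (S(c, V) = c - c/c = c - 1*1 = c - 1 = -1 + c)
b(Q, R) = 2 - 1/(2*(2 + Q))
(b(S(-2, j), 1) + 81)*(-40) - 1*(-38529) = ((7 + 4*(-1 - 2))/(2*(2 + (-1 - 2))) + 81)*(-40) - 1*(-38529) = ((7 + 4*(-3))/(2*(2 - 3)) + 81)*(-40) + 38529 = ((½)*(7 - 12)/(-1) + 81)*(-40) + 38529 = ((½)*(-1)*(-5) + 81)*(-40) + 38529 = (5/2 + 81)*(-40) + 38529 = (167/2)*(-40) + 38529 = -3340 + 38529 = 35189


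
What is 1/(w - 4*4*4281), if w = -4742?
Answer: -1/73238 ≈ -1.3654e-5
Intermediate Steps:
1/(w - 4*4*4281) = 1/(-4742 - 4*4*4281) = 1/(-4742 - 16*4281) = 1/(-4742 - 68496) = 1/(-73238) = -1/73238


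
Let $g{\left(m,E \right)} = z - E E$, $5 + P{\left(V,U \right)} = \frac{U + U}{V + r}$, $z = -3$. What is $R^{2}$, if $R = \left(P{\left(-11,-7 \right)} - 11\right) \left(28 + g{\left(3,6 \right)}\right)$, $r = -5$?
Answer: $\frac{1771561}{64} \approx 27681.0$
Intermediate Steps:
$P{\left(V,U \right)} = -5 + \frac{2 U}{-5 + V}$ ($P{\left(V,U \right)} = -5 + \frac{U + U}{V - 5} = -5 + \frac{2 U}{-5 + V}$)
$g{\left(m,E \right)} = -3 - E^{2}$ ($g{\left(m,E \right)} = -3 - E E = -3 - E^{2}$)
$R = \frac{1331}{8}$ ($R = \left(\frac{25 - -55 + 2 \left(-7\right)}{-5 - 11} - 11\right) \left(28 - 39\right) = \left(\frac{25 + 55 - 14}{-16} - 11\right) \left(28 - 39\right) = \left(\left(- \frac{1}{16}\right) 66 - 11\right) \left(28 - 39\right) = \left(- \frac{33}{8} - 11\right) \left(28 - 39\right) = \left(- \frac{121}{8}\right) \left(-11\right) = \frac{1331}{8} \approx 166.38$)
$R^{2} = \left(\frac{1331}{8}\right)^{2} = \frac{1771561}{64}$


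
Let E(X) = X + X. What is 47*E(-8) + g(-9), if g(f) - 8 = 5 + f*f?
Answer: -658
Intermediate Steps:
E(X) = 2*X
g(f) = 13 + f² (g(f) = 8 + (5 + f*f) = 8 + (5 + f²) = 13 + f²)
47*E(-8) + g(-9) = 47*(2*(-8)) + (13 + (-9)²) = 47*(-16) + (13 + 81) = -752 + 94 = -658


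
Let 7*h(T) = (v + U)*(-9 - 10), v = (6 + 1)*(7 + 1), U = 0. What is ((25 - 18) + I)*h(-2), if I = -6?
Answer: -152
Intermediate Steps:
v = 56 (v = 7*8 = 56)
h(T) = -152 (h(T) = ((56 + 0)*(-9 - 10))/7 = (56*(-19))/7 = (⅐)*(-1064) = -152)
((25 - 18) + I)*h(-2) = ((25 - 18) - 6)*(-152) = (7 - 6)*(-152) = 1*(-152) = -152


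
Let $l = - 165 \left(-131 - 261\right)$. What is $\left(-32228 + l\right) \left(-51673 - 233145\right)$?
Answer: $-9242913736$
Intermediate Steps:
$l = 64680$ ($l = \left(-165\right) \left(-392\right) = 64680$)
$\left(-32228 + l\right) \left(-51673 - 233145\right) = \left(-32228 + 64680\right) \left(-51673 - 233145\right) = 32452 \left(-284818\right) = -9242913736$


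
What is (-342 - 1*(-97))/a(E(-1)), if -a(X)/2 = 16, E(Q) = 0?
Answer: 245/32 ≈ 7.6563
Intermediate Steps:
a(X) = -32 (a(X) = -2*16 = -32)
(-342 - 1*(-97))/a(E(-1)) = (-342 - 1*(-97))/(-32) = (-342 + 97)*(-1/32) = -245*(-1/32) = 245/32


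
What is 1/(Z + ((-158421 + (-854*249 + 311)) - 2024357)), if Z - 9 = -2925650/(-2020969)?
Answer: -2020969/4840428010126 ≈ -4.1752e-7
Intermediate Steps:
Z = 21114371/2020969 (Z = 9 - 2925650/(-2020969) = 9 - 2925650*(-1/2020969) = 9 + 2925650/2020969 = 21114371/2020969 ≈ 10.448)
1/(Z + ((-158421 + (-854*249 + 311)) - 2024357)) = 1/(21114371/2020969 + ((-158421 + (-854*249 + 311)) - 2024357)) = 1/(21114371/2020969 + ((-158421 + (-212646 + 311)) - 2024357)) = 1/(21114371/2020969 + ((-158421 - 212335) - 2024357)) = 1/(21114371/2020969 + (-370756 - 2024357)) = 1/(21114371/2020969 - 2395113) = 1/(-4840428010126/2020969) = -2020969/4840428010126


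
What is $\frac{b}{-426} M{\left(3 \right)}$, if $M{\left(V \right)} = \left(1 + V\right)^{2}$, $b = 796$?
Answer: $- \frac{6368}{213} \approx -29.897$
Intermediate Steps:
$\frac{b}{-426} M{\left(3 \right)} = \frac{796}{-426} \left(1 + 3\right)^{2} = 796 \left(- \frac{1}{426}\right) 4^{2} = \left(- \frac{398}{213}\right) 16 = - \frac{6368}{213}$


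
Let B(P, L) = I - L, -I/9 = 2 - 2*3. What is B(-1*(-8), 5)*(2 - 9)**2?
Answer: 1519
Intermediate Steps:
I = 36 (I = -9*(2 - 2*3) = -9*(2 - 6) = -9*(-4) = 36)
B(P, L) = 36 - L
B(-1*(-8), 5)*(2 - 9)**2 = (36 - 1*5)*(2 - 9)**2 = (36 - 5)*(-7)**2 = 31*49 = 1519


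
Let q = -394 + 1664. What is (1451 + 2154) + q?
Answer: 4875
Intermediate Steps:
q = 1270
(1451 + 2154) + q = (1451 + 2154) + 1270 = 3605 + 1270 = 4875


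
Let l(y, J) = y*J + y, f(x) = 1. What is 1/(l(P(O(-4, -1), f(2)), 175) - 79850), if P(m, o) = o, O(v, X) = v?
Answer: -1/79674 ≈ -1.2551e-5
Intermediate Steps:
l(y, J) = y + J*y (l(y, J) = J*y + y = y + J*y)
1/(l(P(O(-4, -1), f(2)), 175) - 79850) = 1/(1*(1 + 175) - 79850) = 1/(1*176 - 79850) = 1/(176 - 79850) = 1/(-79674) = -1/79674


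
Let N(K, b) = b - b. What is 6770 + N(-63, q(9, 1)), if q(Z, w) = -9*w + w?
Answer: 6770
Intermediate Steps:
q(Z, w) = -8*w
N(K, b) = 0
6770 + N(-63, q(9, 1)) = 6770 + 0 = 6770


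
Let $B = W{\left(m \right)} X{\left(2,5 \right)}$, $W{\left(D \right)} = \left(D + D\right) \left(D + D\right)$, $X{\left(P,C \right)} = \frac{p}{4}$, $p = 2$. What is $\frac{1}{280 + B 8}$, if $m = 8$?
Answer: $\frac{1}{1304} \approx 0.00076687$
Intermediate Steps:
$X{\left(P,C \right)} = \frac{1}{2}$ ($X{\left(P,C \right)} = \frac{2}{4} = 2 \cdot \frac{1}{4} = \frac{1}{2}$)
$W{\left(D \right)} = 4 D^{2}$ ($W{\left(D \right)} = 2 D 2 D = 4 D^{2}$)
$B = 128$ ($B = 4 \cdot 8^{2} \cdot \frac{1}{2} = 4 \cdot 64 \cdot \frac{1}{2} = 256 \cdot \frac{1}{2} = 128$)
$\frac{1}{280 + B 8} = \frac{1}{280 + 128 \cdot 8} = \frac{1}{280 + 1024} = \frac{1}{1304}$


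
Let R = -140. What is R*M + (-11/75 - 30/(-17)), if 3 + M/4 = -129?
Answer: 94250063/1275 ≈ 73922.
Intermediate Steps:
M = -528 (M = -12 + 4*(-129) = -12 - 516 = -528)
R*M + (-11/75 - 30/(-17)) = -140*(-528) + (-11/75 - 30/(-17)) = 73920 + (-11*1/75 - 30*(-1/17)) = 73920 + (-11/75 + 30/17) = 73920 + 2063/1275 = 94250063/1275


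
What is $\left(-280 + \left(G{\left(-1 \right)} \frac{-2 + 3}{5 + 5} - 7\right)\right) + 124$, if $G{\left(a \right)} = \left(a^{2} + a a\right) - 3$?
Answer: $- \frac{1631}{10} \approx -163.1$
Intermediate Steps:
$G{\left(a \right)} = -3 + 2 a^{2}$ ($G{\left(a \right)} = \left(a^{2} + a^{2}\right) - 3 = 2 a^{2} - 3 = -3 + 2 a^{2}$)
$\left(-280 + \left(G{\left(-1 \right)} \frac{-2 + 3}{5 + 5} - 7\right)\right) + 124 = \left(-280 - \left(7 - \left(-3 + 2 \left(-1\right)^{2}\right) \frac{-2 + 3}{5 + 5}\right)\right) + 124 = \left(-280 - \left(7 - \left(-3 + 2 \cdot 1\right) 1 \cdot \frac{1}{10}\right)\right) + 124 = \left(-280 - \left(7 - \left(-3 + 2\right) 1 \cdot \frac{1}{10}\right)\right) + 124 = \left(-280 - \frac{71}{10}\right) + 124 = - \frac{2871}{10} + 124 = - \frac{1631}{10}$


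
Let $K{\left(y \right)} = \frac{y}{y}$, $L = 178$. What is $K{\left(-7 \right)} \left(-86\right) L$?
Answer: $-15308$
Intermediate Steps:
$K{\left(y \right)} = 1$
$K{\left(-7 \right)} \left(-86\right) L = 1 \left(-86\right) 178 = \left(-86\right) 178 = -15308$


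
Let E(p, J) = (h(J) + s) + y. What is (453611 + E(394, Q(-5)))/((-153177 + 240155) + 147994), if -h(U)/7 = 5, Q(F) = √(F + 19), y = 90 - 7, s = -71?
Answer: 37799/19581 ≈ 1.9304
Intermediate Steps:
y = 83
Q(F) = √(19 + F)
h(U) = -35 (h(U) = -7*5 = -35)
E(p, J) = -23 (E(p, J) = (-35 - 71) + 83 = -106 + 83 = -23)
(453611 + E(394, Q(-5)))/((-153177 + 240155) + 147994) = (453611 - 23)/((-153177 + 240155) + 147994) = 453588/(86978 + 147994) = 453588/234972 = 453588*(1/234972) = 37799/19581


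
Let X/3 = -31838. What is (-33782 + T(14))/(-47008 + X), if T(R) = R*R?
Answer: 16793/71261 ≈ 0.23565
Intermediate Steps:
T(R) = R²
X = -95514 (X = 3*(-31838) = -95514)
(-33782 + T(14))/(-47008 + X) = (-33782 + 14²)/(-47008 - 95514) = (-33782 + 196)/(-142522) = -33586*(-1/142522) = 16793/71261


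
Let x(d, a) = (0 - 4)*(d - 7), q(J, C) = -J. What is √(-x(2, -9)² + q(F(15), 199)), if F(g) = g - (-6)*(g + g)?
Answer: I*√595 ≈ 24.393*I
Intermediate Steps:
F(g) = 13*g (F(g) = g - (-6)*2*g = g - (-12)*g = g + 12*g = 13*g)
x(d, a) = 28 - 4*d (x(d, a) = -4*(-7 + d) = 28 - 4*d)
√(-x(2, -9)² + q(F(15), 199)) = √(-(28 - 4*2)² - 13*15) = √(-(28 - 8)² - 1*195) = √(-1*20² - 195) = √(-1*400 - 195) = √(-400 - 195) = √(-595) = I*√595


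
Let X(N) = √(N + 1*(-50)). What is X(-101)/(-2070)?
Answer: -I*√151/2070 ≈ -0.0059363*I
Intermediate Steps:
X(N) = √(-50 + N) (X(N) = √(N - 50) = √(-50 + N))
X(-101)/(-2070) = √(-50 - 101)/(-2070) = √(-151)*(-1/2070) = (I*√151)*(-1/2070) = -I*√151/2070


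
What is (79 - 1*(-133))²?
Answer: 44944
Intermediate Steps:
(79 - 1*(-133))² = (79 + 133)² = 212² = 44944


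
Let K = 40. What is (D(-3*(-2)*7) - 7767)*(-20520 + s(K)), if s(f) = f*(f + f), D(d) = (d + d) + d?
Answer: 132342120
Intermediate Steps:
D(d) = 3*d (D(d) = 2*d + d = 3*d)
s(f) = 2*f**2 (s(f) = f*(2*f) = 2*f**2)
(D(-3*(-2)*7) - 7767)*(-20520 + s(K)) = (3*(-3*(-2)*7) - 7767)*(-20520 + 2*40**2) = (3*(6*7) - 7767)*(-20520 + 2*1600) = (3*42 - 7767)*(-20520 + 3200) = (126 - 7767)*(-17320) = -7641*(-17320) = 132342120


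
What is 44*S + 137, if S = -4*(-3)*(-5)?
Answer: -2503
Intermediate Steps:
S = -60 (S = 12*(-5) = -60)
44*S + 137 = 44*(-60) + 137 = -2640 + 137 = -2503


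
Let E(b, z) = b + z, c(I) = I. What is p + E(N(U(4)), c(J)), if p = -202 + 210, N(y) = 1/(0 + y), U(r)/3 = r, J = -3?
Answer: 61/12 ≈ 5.0833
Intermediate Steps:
U(r) = 3*r
N(y) = 1/y
p = 8
p + E(N(U(4)), c(J)) = 8 + (1/(3*4) - 3) = 8 + (1/12 - 3) = 8 - 35/12 = 61/12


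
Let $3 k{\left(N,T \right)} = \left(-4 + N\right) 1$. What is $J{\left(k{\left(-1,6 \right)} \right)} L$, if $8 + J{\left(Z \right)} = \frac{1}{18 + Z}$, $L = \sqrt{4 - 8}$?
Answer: $- \frac{778 i}{49} \approx - 15.878 i$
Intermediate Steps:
$k{\left(N,T \right)} = - \frac{4}{3} + \frac{N}{3}$ ($k{\left(N,T \right)} = \frac{\left(-4 + N\right) 1}{3} = \frac{-4 + N}{3} = - \frac{4}{3} + \frac{N}{3}$)
$L = 2 i$ ($L = \sqrt{-4} = 2 i \approx 2.0 i$)
$J{\left(Z \right)} = -8 + \frac{1}{18 + Z}$
$J{\left(k{\left(-1,6 \right)} \right)} L = \frac{-143 - 8 \left(- \frac{4}{3} + \frac{1}{3} \left(-1\right)\right)}{18 + \left(- \frac{4}{3} + \frac{1}{3} \left(-1\right)\right)} 2 i = \frac{-143 - 8 \left(- \frac{4}{3} - \frac{1}{3}\right)}{18 - \frac{5}{3}} \cdot 2 i = \frac{-143 - - \frac{40}{3}}{18 - \frac{5}{3}} \cdot 2 i = \frac{-143 + \frac{40}{3}}{\frac{49}{3}} \cdot 2 i = \frac{3}{49} \left(- \frac{389}{3}\right) 2 i = - \frac{389 \cdot 2 i}{49} = - \frac{778 i}{49}$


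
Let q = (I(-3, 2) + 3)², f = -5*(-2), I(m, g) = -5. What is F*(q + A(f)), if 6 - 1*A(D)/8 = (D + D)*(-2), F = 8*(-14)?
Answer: -41664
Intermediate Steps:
F = -112
f = 10
A(D) = 48 + 32*D (A(D) = 48 - 8*(D + D)*(-2) = 48 - 8*2*D*(-2) = 48 - (-32)*D = 48 + 32*D)
q = 4 (q = (-5 + 3)² = (-2)² = 4)
F*(q + A(f)) = -112*(4 + (48 + 32*10)) = -112*(4 + (48 + 320)) = -112*(4 + 368) = -112*372 = -41664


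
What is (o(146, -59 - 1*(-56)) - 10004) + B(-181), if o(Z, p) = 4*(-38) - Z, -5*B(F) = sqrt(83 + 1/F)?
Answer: -10302 - sqrt(2718982)/905 ≈ -10304.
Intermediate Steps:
B(F) = -sqrt(83 + 1/F)/5
o(Z, p) = -152 - Z
(o(146, -59 - 1*(-56)) - 10004) + B(-181) = ((-152 - 1*146) - 10004) - sqrt(83 + 1/(-181))/5 = ((-152 - 146) - 10004) - sqrt(83 - 1/181)/5 = (-298 - 10004) - sqrt(2718982)/905 = -10302 - sqrt(2718982)/905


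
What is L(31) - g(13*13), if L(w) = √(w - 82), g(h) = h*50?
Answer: -8450 + I*√51 ≈ -8450.0 + 7.1414*I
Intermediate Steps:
g(h) = 50*h
L(w) = √(-82 + w)
L(31) - g(13*13) = √(-82 + 31) - 50*13*13 = √(-51) - 50*169 = I*√51 - 1*8450 = I*√51 - 8450 = -8450 + I*√51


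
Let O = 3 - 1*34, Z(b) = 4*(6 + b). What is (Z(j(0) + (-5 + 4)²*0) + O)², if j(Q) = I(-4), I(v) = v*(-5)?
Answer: 5329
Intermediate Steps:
I(v) = -5*v
j(Q) = 20 (j(Q) = -5*(-4) = 20)
Z(b) = 24 + 4*b
O = -31 (O = 3 - 34 = -31)
(Z(j(0) + (-5 + 4)²*0) + O)² = ((24 + 4*(20 + (-5 + 4)²*0)) - 31)² = ((24 + 4*(20 + (-1)²*0)) - 31)² = ((24 + 4*(20 + 1*0)) - 31)² = ((24 + 4*(20 + 0)) - 31)² = ((24 + 4*20) - 31)² = ((24 + 80) - 31)² = (104 - 31)² = 73² = 5329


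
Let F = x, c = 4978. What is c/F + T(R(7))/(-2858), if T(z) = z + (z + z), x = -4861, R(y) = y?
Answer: -14329205/13892738 ≈ -1.0314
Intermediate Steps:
F = -4861
T(z) = 3*z (T(z) = z + 2*z = 3*z)
c/F + T(R(7))/(-2858) = 4978/(-4861) + (3*7)/(-2858) = 4978*(-1/4861) + 21*(-1/2858) = -4978/4861 - 21/2858 = -14329205/13892738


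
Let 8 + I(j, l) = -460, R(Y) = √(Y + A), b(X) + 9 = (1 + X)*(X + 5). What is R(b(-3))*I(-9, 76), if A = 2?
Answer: -468*I*√11 ≈ -1552.2*I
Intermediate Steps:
b(X) = -9 + (1 + X)*(5 + X) (b(X) = -9 + (1 + X)*(X + 5) = -9 + (1 + X)*(5 + X))
R(Y) = √(2 + Y) (R(Y) = √(Y + 2) = √(2 + Y))
I(j, l) = -468 (I(j, l) = -8 - 460 = -468)
R(b(-3))*I(-9, 76) = √(2 + (-4 + (-3)² + 6*(-3)))*(-468) = √(2 + (-4 + 9 - 18))*(-468) = √(2 - 13)*(-468) = √(-11)*(-468) = (I*√11)*(-468) = -468*I*√11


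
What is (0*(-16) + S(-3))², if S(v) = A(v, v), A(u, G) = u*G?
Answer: 81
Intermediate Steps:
A(u, G) = G*u
S(v) = v² (S(v) = v*v = v²)
(0*(-16) + S(-3))² = (0*(-16) + (-3)²)² = (0 + 9)² = 9² = 81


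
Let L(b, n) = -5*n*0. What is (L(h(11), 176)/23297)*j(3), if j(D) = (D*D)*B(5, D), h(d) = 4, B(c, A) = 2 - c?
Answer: 0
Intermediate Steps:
L(b, n) = 0
j(D) = -3*D² (j(D) = (D*D)*(2 - 1*5) = D²*(2 - 5) = D²*(-3) = -3*D²)
(L(h(11), 176)/23297)*j(3) = (0/23297)*(-3*3²) = (0*(1/23297))*(-3*9) = 0*(-27) = 0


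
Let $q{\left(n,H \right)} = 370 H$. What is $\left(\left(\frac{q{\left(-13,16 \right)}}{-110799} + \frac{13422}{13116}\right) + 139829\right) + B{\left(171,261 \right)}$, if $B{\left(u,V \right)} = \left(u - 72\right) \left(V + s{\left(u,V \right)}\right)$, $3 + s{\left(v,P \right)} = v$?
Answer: $\frac{44154500648443}{242206614} \approx 1.823 \cdot 10^{5}$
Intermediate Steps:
$s{\left(v,P \right)} = -3 + v$
$B{\left(u,V \right)} = \left(-72 + u\right) \left(-3 + V + u\right)$ ($B{\left(u,V \right)} = \left(u - 72\right) \left(V + \left(-3 + u\right)\right) = \left(-72 + u\right) \left(-3 + V + u\right)$)
$\left(\left(\frac{q{\left(-13,16 \right)}}{-110799} + \frac{13422}{13116}\right) + 139829\right) + B{\left(171,261 \right)} = \left(\left(\frac{370 \cdot 16}{-110799} + \frac{13422}{13116}\right) + 139829\right) + \left(216 + 171^{2} - 12825 - 18792 + 261 \cdot 171\right) = \left(\left(5920 \left(- \frac{1}{110799}\right) + 13422 \cdot \frac{1}{13116}\right) + 139829\right) + \left(216 + 29241 - 12825 - 18792 + 44631\right) = \left(\left(- \frac{5920}{110799} + \frac{2237}{2186}\right) + 139829\right) + 42471 = \left(\frac{234916243}{242206614} + 139829\right) + 42471 = \frac{33867743545249}{242206614} + 42471 = \frac{44154500648443}{242206614}$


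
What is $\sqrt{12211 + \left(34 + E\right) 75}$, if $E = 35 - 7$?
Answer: $\sqrt{16861} \approx 129.85$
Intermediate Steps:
$E = 28$
$\sqrt{12211 + \left(34 + E\right) 75} = \sqrt{12211 + \left(34 + 28\right) 75} = \sqrt{12211 + 62 \cdot 75} = \sqrt{12211 + 4650} = \sqrt{16861}$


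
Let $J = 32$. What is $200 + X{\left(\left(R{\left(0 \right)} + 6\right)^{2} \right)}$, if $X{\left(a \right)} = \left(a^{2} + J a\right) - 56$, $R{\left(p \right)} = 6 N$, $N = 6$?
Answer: $3168288$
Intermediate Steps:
$R{\left(p \right)} = 36$ ($R{\left(p \right)} = 6 \cdot 6 = 36$)
$X{\left(a \right)} = -56 + a^{2} + 32 a$ ($X{\left(a \right)} = \left(a^{2} + 32 a\right) - 56 = -56 + a^{2} + 32 a$)
$200 + X{\left(\left(R{\left(0 \right)} + 6\right)^{2} \right)} = 200 + \left(-56 + \left(\left(36 + 6\right)^{2}\right)^{2} + 32 \left(36 + 6\right)^{2}\right) = 200 + \left(-56 + \left(42^{2}\right)^{2} + 32 \cdot 42^{2}\right) = 200 + \left(-56 + 1764^{2} + 32 \cdot 1764\right) = 200 + \left(-56 + 3111696 + 56448\right) = 200 + 3168088 = 3168288$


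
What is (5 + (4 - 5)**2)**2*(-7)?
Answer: -252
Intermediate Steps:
(5 + (4 - 5)**2)**2*(-7) = (5 + (-1)**2)**2*(-7) = (5 + 1)**2*(-7) = 6**2*(-7) = 36*(-7) = -252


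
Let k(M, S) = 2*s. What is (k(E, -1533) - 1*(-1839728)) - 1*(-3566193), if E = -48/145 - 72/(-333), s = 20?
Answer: 5405961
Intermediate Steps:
E = -616/5365 (E = -48*1/145 - 72*(-1/333) = -48/145 + 8/37 = -616/5365 ≈ -0.11482)
k(M, S) = 40 (k(M, S) = 2*20 = 40)
(k(E, -1533) - 1*(-1839728)) - 1*(-3566193) = (40 - 1*(-1839728)) - 1*(-3566193) = (40 + 1839728) + 3566193 = 1839768 + 3566193 = 5405961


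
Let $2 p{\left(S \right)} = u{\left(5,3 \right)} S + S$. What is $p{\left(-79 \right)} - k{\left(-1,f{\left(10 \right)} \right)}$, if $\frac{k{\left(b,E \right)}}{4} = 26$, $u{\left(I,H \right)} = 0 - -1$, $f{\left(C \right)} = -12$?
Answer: $-183$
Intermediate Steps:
$u{\left(I,H \right)} = 1$ ($u{\left(I,H \right)} = 0 + 1 = 1$)
$k{\left(b,E \right)} = 104$ ($k{\left(b,E \right)} = 4 \cdot 26 = 104$)
$p{\left(S \right)} = S$ ($p{\left(S \right)} = \frac{1 S + S}{2} = \frac{S + S}{2} = \frac{2 S}{2} = S$)
$p{\left(-79 \right)} - k{\left(-1,f{\left(10 \right)} \right)} = -79 - 104 = -183$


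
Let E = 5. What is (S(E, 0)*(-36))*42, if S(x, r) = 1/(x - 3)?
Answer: -756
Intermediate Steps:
S(x, r) = 1/(-3 + x)
(S(E, 0)*(-36))*42 = (-36/(-3 + 5))*42 = (-36/2)*42 = ((½)*(-36))*42 = -18*42 = -756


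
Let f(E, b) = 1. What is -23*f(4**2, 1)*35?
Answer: -805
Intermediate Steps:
-23*f(4**2, 1)*35 = -23*1*35 = -23*35 = -805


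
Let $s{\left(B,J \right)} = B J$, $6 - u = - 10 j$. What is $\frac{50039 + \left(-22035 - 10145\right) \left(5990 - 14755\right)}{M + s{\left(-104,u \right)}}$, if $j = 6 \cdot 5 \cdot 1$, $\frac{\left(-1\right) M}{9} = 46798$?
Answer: $- \frac{94035913}{151002} \approx -622.75$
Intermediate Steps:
$M = -421182$ ($M = \left(-9\right) 46798 = -421182$)
$j = 30$ ($j = 30 \cdot 1 = 30$)
$u = 306$ ($u = 6 - \left(-10\right) 30 = 6 - -300 = 6 + 300 = 306$)
$\frac{50039 + \left(-22035 - 10145\right) \left(5990 - 14755\right)}{M + s{\left(-104,u \right)}} = \frac{50039 + \left(-22035 - 10145\right) \left(5990 - 14755\right)}{-421182 - 31824} = \frac{50039 - -282057700}{-421182 - 31824} = \frac{50039 + 282057700}{-453006} = 282107739 \left(- \frac{1}{453006}\right) = - \frac{94035913}{151002}$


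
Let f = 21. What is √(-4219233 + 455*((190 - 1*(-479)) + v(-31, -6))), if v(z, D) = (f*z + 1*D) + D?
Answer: I*√4216503 ≈ 2053.4*I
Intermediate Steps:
v(z, D) = 2*D + 21*z (v(z, D) = (21*z + 1*D) + D = (21*z + D) + D = (D + 21*z) + D = 2*D + 21*z)
√(-4219233 + 455*((190 - 1*(-479)) + v(-31, -6))) = √(-4219233 + 455*((190 - 1*(-479)) + (2*(-6) + 21*(-31)))) = √(-4219233 + 455*((190 + 479) + (-12 - 651))) = √(-4219233 + 455*(669 - 663)) = √(-4219233 + 455*6) = √(-4219233 + 2730) = √(-4216503) = I*√4216503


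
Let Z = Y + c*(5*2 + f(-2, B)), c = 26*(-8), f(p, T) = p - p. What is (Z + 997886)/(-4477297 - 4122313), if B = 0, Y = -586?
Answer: -99522/859961 ≈ -0.11573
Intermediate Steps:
f(p, T) = 0
c = -208
Z = -2666 (Z = -586 - 208*(5*2 + 0) = -586 - 208*(10 + 0) = -586 - 208*10 = -586 - 2080 = -2666)
(Z + 997886)/(-4477297 - 4122313) = (-2666 + 997886)/(-4477297 - 4122313) = 995220/(-8599610) = 995220*(-1/8599610) = -99522/859961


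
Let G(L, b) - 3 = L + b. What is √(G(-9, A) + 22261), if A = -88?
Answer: 3*√2463 ≈ 148.89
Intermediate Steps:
G(L, b) = 3 + L + b (G(L, b) = 3 + (L + b) = 3 + L + b)
√(G(-9, A) + 22261) = √((3 - 9 - 88) + 22261) = √(-94 + 22261) = √22167 = 3*√2463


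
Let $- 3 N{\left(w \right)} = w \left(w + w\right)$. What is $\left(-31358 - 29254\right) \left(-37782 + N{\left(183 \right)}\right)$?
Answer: $3643266096$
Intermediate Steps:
$N{\left(w \right)} = - \frac{2 w^{2}}{3}$ ($N{\left(w \right)} = - \frac{w \left(w + w\right)}{3} = - \frac{w 2 w}{3} = - \frac{2 w^{2}}{3}$)
$\left(-31358 - 29254\right) \left(-37782 + N{\left(183 \right)}\right) = \left(-31358 - 29254\right) \left(-37782 - \frac{2 \cdot 183^{2}}{3}\right) = - 60612 \left(-37782 - 22326\right) = \left(-60612\right) \left(-60108\right) = 3643266096$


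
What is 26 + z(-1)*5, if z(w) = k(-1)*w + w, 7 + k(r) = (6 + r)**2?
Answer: -69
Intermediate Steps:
k(r) = -7 + (6 + r)**2
z(w) = 19*w (z(w) = (-7 + (6 - 1)**2)*w + w = (-7 + 5**2)*w + w = (-7 + 25)*w + w = 18*w + w = 19*w)
26 + z(-1)*5 = 26 + (19*(-1))*5 = 26 - 19*5 = 26 - 95 = -69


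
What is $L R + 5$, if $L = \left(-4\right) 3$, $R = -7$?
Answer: $89$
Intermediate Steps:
$L = -12$
$L R + 5 = \left(-12\right) \left(-7\right) + 5 = 84 + 5 = 89$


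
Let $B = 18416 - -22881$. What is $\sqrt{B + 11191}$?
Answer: $162 \sqrt{2} \approx 229.1$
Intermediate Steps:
$B = 41297$ ($B = 18416 + 22881 = 41297$)
$\sqrt{B + 11191} = \sqrt{41297 + 11191} = \sqrt{52488} = 162 \sqrt{2}$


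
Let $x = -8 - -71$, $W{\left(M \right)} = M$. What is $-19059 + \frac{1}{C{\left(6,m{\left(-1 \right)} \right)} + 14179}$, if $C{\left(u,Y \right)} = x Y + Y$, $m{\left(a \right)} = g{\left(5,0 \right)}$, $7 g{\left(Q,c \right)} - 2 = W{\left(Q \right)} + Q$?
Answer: $- \frac{1906300232}{100021} \approx -19059.0$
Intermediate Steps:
$g{\left(Q,c \right)} = \frac{2}{7} + \frac{2 Q}{7}$ ($g{\left(Q,c \right)} = \frac{2}{7} + \frac{Q + Q}{7} = \frac{2}{7} + \frac{2 Q}{7}$)
$m{\left(a \right)} = \frac{12}{7}$ ($m{\left(a \right)} = \frac{2}{7} + \frac{2}{7} \cdot 5 = \frac{2}{7} + \frac{10}{7} = \frac{12}{7}$)
$x = 63$ ($x = -8 + 71 = 63$)
$C{\left(u,Y \right)} = 64 Y$ ($C{\left(u,Y \right)} = 63 Y + Y = 64 Y$)
$-19059 + \frac{1}{C{\left(6,m{\left(-1 \right)} \right)} + 14179} = -19059 + \frac{1}{64 \cdot \frac{12}{7} + 14179} = -19059 + \frac{1}{\frac{768}{7} + 14179} = -19059 + \frac{1}{\frac{100021}{7}} = -19059 + \frac{7}{100021} = - \frac{1906300232}{100021}$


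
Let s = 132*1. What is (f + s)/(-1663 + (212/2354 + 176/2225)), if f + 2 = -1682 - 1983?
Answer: 9257546375/4354662973 ≈ 2.1259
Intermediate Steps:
f = -3667 (f = -2 + (-1682 - 1983) = -2 - 3665 = -3667)
s = 132
(f + s)/(-1663 + (212/2354 + 176/2225)) = (-3667 + 132)/(-1663 + (212/2354 + 176/2225)) = -3535/(-1663 + (212*(1/2354) + 176*(1/2225))) = -3535/(-1663 + (106/1177 + 176/2225)) = -3535/(-1663 + 443002/2618825) = -3535/(-4354662973/2618825) = -3535*(-2618825/4354662973) = 9257546375/4354662973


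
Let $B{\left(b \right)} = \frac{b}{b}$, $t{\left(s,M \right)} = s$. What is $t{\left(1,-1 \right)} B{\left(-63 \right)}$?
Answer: $1$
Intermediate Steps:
$B{\left(b \right)} = 1$
$t{\left(1,-1 \right)} B{\left(-63 \right)} = 1 \cdot 1 = 1$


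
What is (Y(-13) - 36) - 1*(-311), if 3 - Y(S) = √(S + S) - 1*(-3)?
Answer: 275 - I*√26 ≈ 275.0 - 5.099*I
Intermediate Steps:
Y(S) = -√2*√S (Y(S) = 3 - (√(S + S) - 1*(-3)) = 3 - (√(2*S) + 3) = 3 - (√2*√S + 3) = 3 - (3 + √2*√S) = 3 + (-3 - √2*√S) = -√2*√S)
(Y(-13) - 36) - 1*(-311) = (-√2*√(-13) - 36) - 1*(-311) = (-√2*I*√13 - 36) + 311 = (-I*√26 - 36) + 311 = (-36 - I*√26) + 311 = 275 - I*√26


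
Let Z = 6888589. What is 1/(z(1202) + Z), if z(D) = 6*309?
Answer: 1/6890443 ≈ 1.4513e-7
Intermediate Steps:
z(D) = 1854
1/(z(1202) + Z) = 1/(1854 + 6888589) = 1/6890443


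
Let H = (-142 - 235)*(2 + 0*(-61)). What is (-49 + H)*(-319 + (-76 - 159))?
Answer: 444862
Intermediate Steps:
H = -754 (H = -377*(2 + 0) = -377*2 = -754)
(-49 + H)*(-319 + (-76 - 159)) = (-49 - 754)*(-319 + (-76 - 159)) = -803*(-319 - 235) = -803*(-554) = 444862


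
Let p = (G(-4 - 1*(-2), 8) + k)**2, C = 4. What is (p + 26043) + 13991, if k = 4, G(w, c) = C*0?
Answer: 40050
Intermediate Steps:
G(w, c) = 0 (G(w, c) = 4*0 = 0)
p = 16 (p = (0 + 4)**2 = 4**2 = 16)
(p + 26043) + 13991 = (16 + 26043) + 13991 = 26059 + 13991 = 40050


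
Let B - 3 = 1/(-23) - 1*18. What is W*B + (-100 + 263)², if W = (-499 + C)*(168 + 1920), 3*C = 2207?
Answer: -170368273/23 ≈ -7.4073e+6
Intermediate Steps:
C = 2207/3 (C = (⅓)*2207 = 2207/3 ≈ 735.67)
B = -346/23 (B = 3 + (1/(-23) - 1*18) = 3 + (-1/23 - 18) = 3 - 415/23 = -346/23 ≈ -15.043)
W = 494160 (W = (-499 + 2207/3)*(168 + 1920) = (710/3)*2088 = 494160)
W*B + (-100 + 263)² = 494160*(-346/23) + (-100 + 263)² = -170979360/23 + 163² = -170979360/23 + 26569 = -170368273/23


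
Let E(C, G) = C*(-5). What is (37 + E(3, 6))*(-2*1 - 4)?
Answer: -132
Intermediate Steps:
E(C, G) = -5*C
(37 + E(3, 6))*(-2*1 - 4) = (37 - 5*3)*(-2*1 - 4) = (37 - 15)*(-2 - 4) = 22*(-6) = -132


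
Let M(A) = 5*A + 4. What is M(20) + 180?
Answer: 284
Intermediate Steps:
M(A) = 4 + 5*A
M(20) + 180 = (4 + 5*20) + 180 = (4 + 100) + 180 = 104 + 180 = 284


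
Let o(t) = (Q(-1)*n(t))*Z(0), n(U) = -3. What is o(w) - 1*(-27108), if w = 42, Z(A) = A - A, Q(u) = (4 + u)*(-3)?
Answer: 27108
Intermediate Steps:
Q(u) = -12 - 3*u
Z(A) = 0
o(t) = 0 (o(t) = ((-12 - 3*(-1))*(-3))*0 = ((-12 + 3)*(-3))*0 = -9*(-3)*0 = 27*0 = 0)
o(w) - 1*(-27108) = 0 - 1*(-27108) = 0 + 27108 = 27108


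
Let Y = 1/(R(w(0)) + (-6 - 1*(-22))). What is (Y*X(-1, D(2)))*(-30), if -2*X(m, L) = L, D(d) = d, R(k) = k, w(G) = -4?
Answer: 5/2 ≈ 2.5000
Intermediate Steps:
Y = 1/12 (Y = 1/(-4 + (-6 - 1*(-22))) = 1/(-4 + (-6 + 22)) = 1/(-4 + 16) = 1/12 ≈ 0.083333)
X(m, L) = -L/2
(Y*X(-1, D(2)))*(-30) = ((-½*2)/12)*(-30) = ((1/12)*(-1))*(-30) = -1/12*(-30) = 5/2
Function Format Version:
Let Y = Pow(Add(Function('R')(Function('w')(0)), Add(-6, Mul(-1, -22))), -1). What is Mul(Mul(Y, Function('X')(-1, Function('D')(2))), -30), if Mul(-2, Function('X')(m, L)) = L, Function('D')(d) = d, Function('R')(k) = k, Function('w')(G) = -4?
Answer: Rational(5, 2) ≈ 2.5000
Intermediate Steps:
Y = Rational(1, 12) (Y = Pow(Add(-4, Add(-6, Mul(-1, -22))), -1) = Pow(Add(-4, Add(-6, 22)), -1) = Pow(Add(-4, 16), -1) = Pow(12, -1) = Rational(1, 12) ≈ 0.083333)
Function('X')(m, L) = Mul(Rational(-1, 2), L)
Mul(Mul(Y, Function('X')(-1, Function('D')(2))), -30) = Mul(Mul(Rational(1, 12), Mul(Rational(-1, 2), 2)), -30) = Mul(Mul(Rational(1, 12), -1), -30) = Mul(Rational(-1, 12), -30) = Rational(5, 2)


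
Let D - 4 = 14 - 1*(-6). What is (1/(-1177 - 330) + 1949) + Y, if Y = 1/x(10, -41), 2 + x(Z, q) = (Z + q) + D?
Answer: 26432771/13563 ≈ 1948.9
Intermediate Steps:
D = 24 (D = 4 + (14 - 1*(-6)) = 4 + (14 + 6) = 4 + 20 = 24)
x(Z, q) = 22 + Z + q (x(Z, q) = -2 + ((Z + q) + 24) = -2 + (24 + Z + q) = 22 + Z + q)
Y = -⅑ (Y = 1/(22 + 10 - 41) = 1/(-9) = -⅑ ≈ -0.11111)
(1/(-1177 - 330) + 1949) + Y = (1/(-1177 - 330) + 1949) - ⅑ = (1/(-1507) + 1949) - ⅑ = (-1/1507 + 1949) - ⅑ = 2937142/1507 - ⅑ = 26432771/13563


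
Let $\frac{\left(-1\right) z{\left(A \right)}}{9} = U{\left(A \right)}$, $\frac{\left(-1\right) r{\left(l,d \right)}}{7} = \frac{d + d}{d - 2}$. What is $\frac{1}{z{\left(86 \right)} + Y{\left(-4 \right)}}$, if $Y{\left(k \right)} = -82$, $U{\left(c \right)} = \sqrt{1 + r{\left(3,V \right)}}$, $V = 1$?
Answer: $- \frac{82}{5509} + \frac{9 \sqrt{15}}{5509} \approx -0.0085575$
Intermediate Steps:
$r{\left(l,d \right)} = - \frac{14 d}{-2 + d}$ ($r{\left(l,d \right)} = - 7 \frac{d + d}{d - 2} = - 7 \frac{2 d}{-2 + d} = - \frac{14 d}{-2 + d}$)
$U{\left(c \right)} = \sqrt{15}$ ($U{\left(c \right)} = \sqrt{1 - \frac{14}{-2 + 1}} = \sqrt{1 - \frac{14}{-1}} = \sqrt{1 - 14 \left(-1\right)} = \sqrt{1 + 14} = \sqrt{15}$)
$z{\left(A \right)} = - 9 \sqrt{15}$
$\frac{1}{z{\left(86 \right)} + Y{\left(-4 \right)}} = \frac{1}{- 9 \sqrt{15} - 82} = \frac{1}{-82 - 9 \sqrt{15}}$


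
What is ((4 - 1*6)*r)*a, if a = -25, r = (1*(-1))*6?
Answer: -300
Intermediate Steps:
r = -6 (r = -1*6 = -6)
((4 - 1*6)*r)*a = ((4 - 1*6)*(-6))*(-25) = ((4 - 6)*(-6))*(-25) = -2*(-6)*(-25) = 12*(-25) = -300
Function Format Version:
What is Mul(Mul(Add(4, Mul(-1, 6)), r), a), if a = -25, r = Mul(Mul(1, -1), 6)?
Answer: -300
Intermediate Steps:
r = -6 (r = Mul(-1, 6) = -6)
Mul(Mul(Add(4, Mul(-1, 6)), r), a) = Mul(Mul(Add(4, Mul(-1, 6)), -6), -25) = Mul(Mul(Add(4, -6), -6), -25) = Mul(Mul(-2, -6), -25) = Mul(12, -25) = -300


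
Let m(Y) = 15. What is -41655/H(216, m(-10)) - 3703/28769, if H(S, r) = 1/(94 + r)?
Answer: -130622627458/28769 ≈ -4.5404e+6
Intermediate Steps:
-41655/H(216, m(-10)) - 3703/28769 = -41655/(1/(94 + 15)) - 3703/28769 = -41655/(1/109) - 3703*1/28769 = -41655/1/109 - 3703/28769 = -41655*109 - 3703/28769 = -4540395 - 3703/28769 = -130622627458/28769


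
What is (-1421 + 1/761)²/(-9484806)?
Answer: -194897117400/915475055921 ≈ -0.21289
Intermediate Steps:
(-1421 + 1/761)²/(-9484806) = (-1421 + 1/761)²*(-1/9484806) = (-1081380/761)²*(-1/9484806) = (1169382704400/579121)*(-1/9484806) = -194897117400/915475055921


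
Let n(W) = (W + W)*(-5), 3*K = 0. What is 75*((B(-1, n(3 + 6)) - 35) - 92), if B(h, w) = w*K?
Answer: -9525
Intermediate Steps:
K = 0 (K = (⅓)*0 = 0)
n(W) = -10*W (n(W) = (2*W)*(-5) = -10*W)
B(h, w) = 0 (B(h, w) = w*0 = 0)
75*((B(-1, n(3 + 6)) - 35) - 92) = 75*((0 - 35) - 92) = 75*(-35 - 92) = 75*(-127) = -9525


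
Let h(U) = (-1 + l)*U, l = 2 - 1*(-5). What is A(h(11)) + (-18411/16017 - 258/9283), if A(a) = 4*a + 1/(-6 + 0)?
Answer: 4110866467/15651138 ≈ 262.66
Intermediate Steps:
l = 7 (l = 2 + 5 = 7)
h(U) = 6*U (h(U) = (-1 + 7)*U = 6*U)
A(a) = -⅙ + 4*a (A(a) = 4*a + 1/(-6) = 4*a - ⅙ = -⅙ + 4*a)
A(h(11)) + (-18411/16017 - 258/9283) = (-⅙ + 4*(6*11)) + (-18411/16017 - 258/9283) = (-⅙ + 4*66) + (-18411*1/16017 - 258*1/9283) = (-⅙ + 264) + (-323/281 - 258/9283) = 1583/6 - 3070907/2608523 = 4110866467/15651138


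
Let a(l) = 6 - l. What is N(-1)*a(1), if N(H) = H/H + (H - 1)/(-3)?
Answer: 25/3 ≈ 8.3333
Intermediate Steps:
N(H) = 4/3 - H/3 (N(H) = 1 + (-1 + H)*(-⅓) = 1 + (⅓ - H/3) = 4/3 - H/3)
N(-1)*a(1) = (4/3 - ⅓*(-1))*(6 - 1*1) = (4/3 + ⅓)*(6 - 1) = (5/3)*5 = 25/3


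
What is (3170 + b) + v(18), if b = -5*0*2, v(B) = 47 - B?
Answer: 3199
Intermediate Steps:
b = 0 (b = 0*2 = 0)
(3170 + b) + v(18) = (3170 + 0) + (47 - 1*18) = 3170 + (47 - 18) = 3170 + 29 = 3199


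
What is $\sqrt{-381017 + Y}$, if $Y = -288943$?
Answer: $6 i \sqrt{18610} \approx 818.51 i$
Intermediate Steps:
$\sqrt{-381017 + Y} = \sqrt{-381017 - 288943} = \sqrt{-669960} = 6 i \sqrt{18610}$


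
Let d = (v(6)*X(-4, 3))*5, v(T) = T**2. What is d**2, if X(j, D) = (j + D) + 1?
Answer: 0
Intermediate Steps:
X(j, D) = 1 + D + j (X(j, D) = (D + j) + 1 = 1 + D + j)
d = 0 (d = (6**2*(1 + 3 - 4))*5 = (36*0)*5 = 0*5 = 0)
d**2 = 0**2 = 0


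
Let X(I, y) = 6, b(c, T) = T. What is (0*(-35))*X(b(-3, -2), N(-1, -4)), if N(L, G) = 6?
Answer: 0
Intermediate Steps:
(0*(-35))*X(b(-3, -2), N(-1, -4)) = (0*(-35))*6 = 0*6 = 0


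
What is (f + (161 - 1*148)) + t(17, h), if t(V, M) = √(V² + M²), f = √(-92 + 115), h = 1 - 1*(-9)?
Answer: 13 + √23 + √389 ≈ 37.519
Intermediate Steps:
h = 10 (h = 1 + 9 = 10)
f = √23 ≈ 4.7958
t(V, M) = √(M² + V²)
(f + (161 - 1*148)) + t(17, h) = (√23 + (161 - 1*148)) + √(10² + 17²) = (√23 + (161 - 148)) + √(100 + 289) = (√23 + 13) + √389 = (13 + √23) + √389 = 13 + √23 + √389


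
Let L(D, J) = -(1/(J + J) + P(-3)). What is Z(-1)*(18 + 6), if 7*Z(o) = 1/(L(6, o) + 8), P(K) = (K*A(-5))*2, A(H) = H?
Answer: -48/301 ≈ -0.15947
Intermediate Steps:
P(K) = -10*K (P(K) = (K*(-5))*2 = -5*K*2 = -10*K)
L(D, J) = -30 - 1/(2*J) (L(D, J) = -(1/(J + J) - 10*(-3)) = -(1/(2*J) + 30) = -(30 + 1/(2*J)) = -30 - 1/(2*J))
Z(o) = 1/(7*(-22 - 1/(2*o))) (Z(o) = 1/(7*((-30 - 1/(2*o)) + 8)) = 1/(7*(-22 - 1/(2*o))))
Z(-1)*(18 + 6) = (-2*(-1)/(7 + 308*(-1)))*(18 + 6) = -2*(-1)/(7 - 308)*24 = -2*(-1)/(-301)*24 = -2*(-1)*(-1/301)*24 = -2/301*24 = -48/301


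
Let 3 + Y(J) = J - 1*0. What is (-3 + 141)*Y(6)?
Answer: 414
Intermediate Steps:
Y(J) = -3 + J (Y(J) = -3 + (J - 1*0) = -3 + (J + 0) = -3 + J)
(-3 + 141)*Y(6) = (-3 + 141)*(-3 + 6) = 138*3 = 414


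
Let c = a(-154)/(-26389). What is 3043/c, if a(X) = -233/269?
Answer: 21601164563/233 ≈ 9.2709e+7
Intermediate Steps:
a(X) = -233/269 (a(X) = -233*1/269 = -233/269)
c = 233/7098641 (c = -233/269/(-26389) = -233/269*(-1/26389) = 233/7098641 ≈ 3.2823e-5)
3043/c = 3043/(233/7098641) = 3043*(7098641/233) = 21601164563/233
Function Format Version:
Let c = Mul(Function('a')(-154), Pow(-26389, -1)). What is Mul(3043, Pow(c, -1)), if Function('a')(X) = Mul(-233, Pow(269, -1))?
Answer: Rational(21601164563, 233) ≈ 9.2709e+7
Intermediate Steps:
Function('a')(X) = Rational(-233, 269) (Function('a')(X) = Mul(-233, Rational(1, 269)) = Rational(-233, 269))
c = Rational(233, 7098641) (c = Mul(Rational(-233, 269), Pow(-26389, -1)) = Mul(Rational(-233, 269), Rational(-1, 26389)) = Rational(233, 7098641) ≈ 3.2823e-5)
Mul(3043, Pow(c, -1)) = Mul(3043, Pow(Rational(233, 7098641), -1)) = Mul(3043, Rational(7098641, 233)) = Rational(21601164563, 233)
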